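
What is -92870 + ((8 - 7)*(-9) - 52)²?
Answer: -89149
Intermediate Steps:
-92870 + ((8 - 7)*(-9) - 52)² = -92870 + (1*(-9) - 52)² = -92870 + (-9 - 52)² = -92870 + (-61)² = -92870 + 3721 = -89149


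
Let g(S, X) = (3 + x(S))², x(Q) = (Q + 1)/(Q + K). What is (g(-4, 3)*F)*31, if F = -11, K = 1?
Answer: -5456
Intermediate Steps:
x(Q) = 1 (x(Q) = (Q + 1)/(Q + 1) = (1 + Q)/(1 + Q) = 1)
g(S, X) = 16 (g(S, X) = (3 + 1)² = 4² = 16)
(g(-4, 3)*F)*31 = (16*(-11))*31 = -176*31 = -5456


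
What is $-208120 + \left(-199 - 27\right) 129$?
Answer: $-237274$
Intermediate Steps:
$-208120 + \left(-199 - 27\right) 129 = -208120 - 29154 = -237274$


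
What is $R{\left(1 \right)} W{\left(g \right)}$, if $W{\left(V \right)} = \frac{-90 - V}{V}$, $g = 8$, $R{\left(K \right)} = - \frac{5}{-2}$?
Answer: $- \frac{245}{8} \approx -30.625$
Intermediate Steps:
$R{\left(K \right)} = \frac{5}{2}$ ($R{\left(K \right)} = \left(-5\right) \left(- \frac{1}{2}\right) = \frac{5}{2}$)
$W{\left(V \right)} = \frac{-90 - V}{V}$
$R{\left(1 \right)} W{\left(g \right)} = \frac{5 \frac{-90 - 8}{8}}{2} = \frac{5 \cdot \frac{1}{8} \left(-98\right)}{2} = \frac{5}{2} \left(- \frac{49}{4}\right) = - \frac{245}{8}$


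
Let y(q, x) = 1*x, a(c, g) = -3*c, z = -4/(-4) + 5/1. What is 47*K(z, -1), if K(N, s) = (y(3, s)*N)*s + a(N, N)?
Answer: -564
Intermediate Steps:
z = 6 (z = -4*(-¼) + 5*1 = 1 + 5 = 6)
y(q, x) = x
K(N, s) = -3*N + N*s² (K(N, s) = (s*N)*s - 3*N = (N*s)*s - 3*N = N*s² - 3*N = -3*N + N*s²)
47*K(z, -1) = 47*(6*(-3 + (-1)²)) = 47*(6*(-3 + 1)) = 47*(6*(-2)) = 47*(-12) = -564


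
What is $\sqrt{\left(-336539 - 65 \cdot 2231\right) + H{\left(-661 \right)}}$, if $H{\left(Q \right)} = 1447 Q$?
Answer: $13 i \sqrt{8509} \approx 1199.2 i$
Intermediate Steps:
$\sqrt{\left(-336539 - 65 \cdot 2231\right) + H{\left(-661 \right)}} = \sqrt{\left(-336539 - 65 \cdot 2231\right) + 1447 \left(-661\right)} = \sqrt{\left(-336539 - 145015\right) - 956467} = \sqrt{-481554 - 956467} = \sqrt{-1438021} = 13 i \sqrt{8509}$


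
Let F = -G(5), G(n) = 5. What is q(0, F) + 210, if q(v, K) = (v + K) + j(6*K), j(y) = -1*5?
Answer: 200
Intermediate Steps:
F = -5 (F = -1*5 = -5)
j(y) = -5
q(v, K) = -5 + K + v (q(v, K) = (v + K) - 5 = (K + v) - 5 = -5 + K + v)
q(0, F) + 210 = (-5 - 5 + 0) + 210 = -10 + 210 = 200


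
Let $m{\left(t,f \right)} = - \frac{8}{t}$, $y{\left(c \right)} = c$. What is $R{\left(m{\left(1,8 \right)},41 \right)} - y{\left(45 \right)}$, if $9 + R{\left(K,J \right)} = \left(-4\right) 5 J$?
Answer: $-874$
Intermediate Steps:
$R{\left(K,J \right)} = -9 - 20 J$ ($R{\left(K,J \right)} = -9 + \left(-4\right) 5 J = -9 - 20 J$)
$R{\left(m{\left(1,8 \right)},41 \right)} - y{\left(45 \right)} = \left(-9 - 820\right) - 45 = -829 - 45 = -874$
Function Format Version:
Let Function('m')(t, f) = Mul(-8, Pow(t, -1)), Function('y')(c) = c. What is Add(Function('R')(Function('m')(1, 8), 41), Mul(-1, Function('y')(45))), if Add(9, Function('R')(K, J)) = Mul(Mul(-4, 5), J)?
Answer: -874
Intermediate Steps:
Function('R')(K, J) = Add(-9, Mul(-20, J)) (Function('R')(K, J) = Add(-9, Mul(Mul(-4, 5), J)) = Add(-9, Mul(-20, J)))
Add(Function('R')(Function('m')(1, 8), 41), Mul(-1, Function('y')(45))) = Add(Add(-9, Mul(-20, 41)), Mul(-1, 45)) = Add(Add(-9, -820), -45) = Add(-829, -45) = -874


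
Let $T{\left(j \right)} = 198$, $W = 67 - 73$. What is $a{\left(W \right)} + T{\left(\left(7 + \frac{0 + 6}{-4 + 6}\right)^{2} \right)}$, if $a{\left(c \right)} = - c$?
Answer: $204$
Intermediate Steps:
$W = -6$ ($W = 67 - 73 = -6$)
$a{\left(W \right)} + T{\left(\left(7 + \frac{0 + 6}{-4 + 6}\right)^{2} \right)} = \left(-1\right) \left(-6\right) + 198 = 6 + 198 = 204$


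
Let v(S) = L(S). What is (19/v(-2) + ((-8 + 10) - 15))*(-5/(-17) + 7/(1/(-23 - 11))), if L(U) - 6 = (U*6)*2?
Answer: 113597/34 ≈ 3341.1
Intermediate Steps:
L(U) = 6 + 12*U (L(U) = 6 + (U*6)*2 = 6 + (6*U)*2 = 6 + 12*U)
v(S) = 6 + 12*S
(19/v(-2) + ((-8 + 10) - 15))*(-5/(-17) + 7/(1/(-23 - 11))) = (19/(6 + 12*(-2)) + ((-8 + 10) - 15))*(-5/(-17) + 7/(1/(-23 - 11))) = (19/(6 - 24) + (2 - 15))*(-5*(-1/17) + 7/(1/(-34))) = (19/(-18) - 13)*(5/17 + 7/(-1/34)) = (19*(-1/18) - 13)*(5/17 + 7*(-34)) = (-19/18 - 13)*(5/17 - 238) = -253/18*(-4041/17) = 113597/34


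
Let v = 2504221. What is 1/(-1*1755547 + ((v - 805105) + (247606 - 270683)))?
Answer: -1/79508 ≈ -1.2577e-5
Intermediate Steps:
1/(-1*1755547 + ((v - 805105) + (247606 - 270683))) = 1/(-1*1755547 + ((2504221 - 805105) + (247606 - 270683))) = 1/(-1755547 + (1699116 - 23077)) = 1/(-1755547 + 1676039) = 1/(-79508) = -1/79508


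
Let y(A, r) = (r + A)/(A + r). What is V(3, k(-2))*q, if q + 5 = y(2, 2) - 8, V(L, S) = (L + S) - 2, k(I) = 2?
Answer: -36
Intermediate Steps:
V(L, S) = -2 + L + S
y(A, r) = 1 (y(A, r) = (A + r)/(A + r) = 1)
q = -12 (q = -5 + (1 - 8) = -5 - 7 = -12)
V(3, k(-2))*q = (-2 + 3 + 2)*(-12) = 3*(-12) = -36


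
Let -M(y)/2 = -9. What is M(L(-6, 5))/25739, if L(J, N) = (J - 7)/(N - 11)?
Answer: 18/25739 ≈ 0.00069933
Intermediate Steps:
L(J, N) = (-7 + J)/(-11 + N)
M(y) = 18 (M(y) = -2*(-9) = 18)
M(L(-6, 5))/25739 = 18/25739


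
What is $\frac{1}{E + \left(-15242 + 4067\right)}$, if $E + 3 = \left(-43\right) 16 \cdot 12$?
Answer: $- \frac{1}{19434} \approx -5.1456 \cdot 10^{-5}$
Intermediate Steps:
$E = -8259$ ($E = -3 + \left(-43\right) 16 \cdot 12 = -3 - 8256 = -8259$)
$\frac{1}{E + \left(-15242 + 4067\right)} = \frac{1}{-8259 + \left(-15242 + 4067\right)} = \frac{1}{-8259 - 11175} = \frac{1}{-19434} = - \frac{1}{19434}$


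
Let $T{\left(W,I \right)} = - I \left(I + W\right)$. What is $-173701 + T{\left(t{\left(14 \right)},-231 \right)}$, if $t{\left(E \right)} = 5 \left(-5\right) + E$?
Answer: $-229603$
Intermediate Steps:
$t{\left(E \right)} = -25 + E$
$T{\left(W,I \right)} = - I \left(I + W\right)$
$-173701 + T{\left(t{\left(14 \right)},-231 \right)} = -173701 - - 231 \left(-231 + \left(-25 + 14\right)\right) = -173701 - - 231 \left(-231 - 11\right) = -173701 - \left(-231\right) \left(-242\right) = -173701 - 55902 = -229603$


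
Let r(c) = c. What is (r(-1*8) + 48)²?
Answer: 1600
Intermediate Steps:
(r(-1*8) + 48)² = (-1*8 + 48)² = (-8 + 48)² = 40² = 1600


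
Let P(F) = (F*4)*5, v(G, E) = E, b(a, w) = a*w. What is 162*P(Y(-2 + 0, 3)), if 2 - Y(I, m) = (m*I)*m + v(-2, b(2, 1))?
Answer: 58320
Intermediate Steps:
Y(I, m) = -I*m**2 (Y(I, m) = 2 - ((m*I)*m + 2*1) = 2 - ((I*m)*m + 2) = 2 - (I*m**2 + 2) = 2 - (2 + I*m**2) = 2 + (-2 - I*m**2) = -I*m**2)
P(F) = 20*F (P(F) = (4*F)*5 = 20*F)
162*P(Y(-2 + 0, 3)) = 162*(20*(-1*(-2 + 0)*3**2)) = 162*(20*(-1*(-2)*9)) = 162*(20*18) = 162*360 = 58320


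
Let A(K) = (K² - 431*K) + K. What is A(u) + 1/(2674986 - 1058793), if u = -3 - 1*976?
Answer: 2229394402324/1616193 ≈ 1.3794e+6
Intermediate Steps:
u = -979 (u = -3 - 976 = -979)
A(K) = K² - 430*K
A(u) + 1/(2674986 - 1058793) = -979*(-430 - 979) + 1/(2674986 - 1058793) = -979*(-1409) + 1/1616193 = 1379411 + 1/1616193 = 2229394402324/1616193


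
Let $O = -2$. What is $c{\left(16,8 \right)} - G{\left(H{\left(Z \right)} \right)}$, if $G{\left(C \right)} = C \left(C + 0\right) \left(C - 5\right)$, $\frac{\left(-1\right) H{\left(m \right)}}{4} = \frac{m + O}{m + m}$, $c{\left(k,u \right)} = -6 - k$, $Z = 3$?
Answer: $- \frac{526}{27} \approx -19.481$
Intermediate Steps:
$H{\left(m \right)} = - \frac{2 \left(-2 + m\right)}{m}$ ($H{\left(m \right)} = - 4 \frac{m - 2}{m + m} = - 4 \frac{-2 + m}{2 m} = - \frac{2 \left(-2 + m\right)}{m}$)
$G{\left(C \right)} = C^{2} \left(-5 + C\right)$ ($G{\left(C \right)} = C C \left(-5 + C\right) = C^{2} \left(-5 + C\right)$)
$c{\left(16,8 \right)} - G{\left(H{\left(Z \right)} \right)} = \left(-6 - 16\right) - \left(-2 + \frac{4}{3}\right)^{2} \left(-5 - \left(2 - \frac{4}{3}\right)\right) = \left(-6 - 16\right) - \left(-2 + 4 \cdot \frac{1}{3}\right)^{2} \left(-5 + \left(-2 + 4 \cdot \frac{1}{3}\right)\right) = -22 - \left(-2 + \frac{4}{3}\right)^{2} \left(-5 + \left(-2 + \frac{4}{3}\right)\right) = -22 - \left(- \frac{2}{3}\right)^{2} \left(-5 - \frac{2}{3}\right) = -22 - \frac{4}{9} \left(- \frac{17}{3}\right) = -22 - - \frac{68}{27} = -22 + \frac{68}{27} = - \frac{526}{27}$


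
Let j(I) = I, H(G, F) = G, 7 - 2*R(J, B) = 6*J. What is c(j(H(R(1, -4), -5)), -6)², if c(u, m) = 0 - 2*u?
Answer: 1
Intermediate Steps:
R(J, B) = 7/2 - 3*J
c(u, m) = -2*u
c(j(H(R(1, -4), -5)), -6)² = (-2*(7/2 - 3*1))² = (-2*(7/2 - 3))² = (-2*½)² = (-1)² = 1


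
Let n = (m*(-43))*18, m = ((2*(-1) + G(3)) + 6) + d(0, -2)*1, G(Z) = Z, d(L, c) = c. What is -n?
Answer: 3870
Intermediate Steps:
m = 5 (m = ((2*(-1) + 3) + 6) - 2*1 = ((-2 + 3) + 6) - 2 = (1 + 6) - 2 = 7 - 2 = 5)
n = -3870 (n = (5*(-43))*18 = -215*18 = -3870)
-n = -1*(-3870) = 3870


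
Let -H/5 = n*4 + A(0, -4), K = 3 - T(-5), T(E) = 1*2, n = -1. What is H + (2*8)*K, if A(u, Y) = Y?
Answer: 56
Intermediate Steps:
T(E) = 2
K = 1 (K = 3 - 1*2 = 3 - 2 = 1)
H = 40 (H = -5*(-1*4 - 4) = -5*(-4 - 4) = -5*(-8) = 40)
H + (2*8)*K = 40 + (2*8)*1 = 40 + 16*1 = 40 + 16 = 56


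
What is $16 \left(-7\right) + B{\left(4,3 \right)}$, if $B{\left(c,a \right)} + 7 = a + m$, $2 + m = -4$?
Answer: $-122$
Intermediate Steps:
$m = -6$ ($m = -2 - 4 = -6$)
$B{\left(c,a \right)} = -13 + a$ ($B{\left(c,a \right)} = -7 + \left(a - 6\right) = -7 + \left(-6 + a\right) = -13 + a$)
$16 \left(-7\right) + B{\left(4,3 \right)} = 16 \left(-7\right) + \left(-13 + 3\right) = -112 - 10 = -122$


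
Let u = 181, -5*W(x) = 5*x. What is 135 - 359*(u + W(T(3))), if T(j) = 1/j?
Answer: -194173/3 ≈ -64724.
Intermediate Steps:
W(x) = -x
135 - 359*(u + W(T(3))) = 135 - 359*(181 - 1/3) = 135 - 359*(181 - 1*⅓) = 135 - 359*(181 - ⅓) = 135 - 359*542/3 = 135 - 194578/3 = -194173/3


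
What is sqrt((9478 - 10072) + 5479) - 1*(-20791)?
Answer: 20791 + sqrt(4885) ≈ 20861.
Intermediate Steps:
sqrt((9478 - 10072) + 5479) - 1*(-20791) = sqrt(-594 + 5479) + 20791 = sqrt(4885) + 20791 = 20791 + sqrt(4885)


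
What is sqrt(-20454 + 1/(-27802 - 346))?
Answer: I*sqrt(4051476701141)/14074 ≈ 143.02*I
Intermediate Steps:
sqrt(-20454 + 1/(-27802 - 346)) = sqrt(-20454 + 1/(-28148)) = sqrt(-20454 - 1/28148) = sqrt(-575739193/28148) = I*sqrt(4051476701141)/14074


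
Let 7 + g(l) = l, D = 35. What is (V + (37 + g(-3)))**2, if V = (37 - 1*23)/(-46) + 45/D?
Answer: 20295025/25921 ≈ 782.96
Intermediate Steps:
g(l) = -7 + l
V = 158/161 (V = (37 - 1*23)/(-46) + 45/35 = (37 - 23)*(-1/46) + 45*(1/35) = 14*(-1/46) + 9/7 = -7/23 + 9/7 = 158/161 ≈ 0.98137)
(V + (37 + g(-3)))**2 = (158/161 + (37 + (-7 - 3)))**2 = (158/161 + (37 - 10))**2 = (158/161 + 27)**2 = (4505/161)**2 = 20295025/25921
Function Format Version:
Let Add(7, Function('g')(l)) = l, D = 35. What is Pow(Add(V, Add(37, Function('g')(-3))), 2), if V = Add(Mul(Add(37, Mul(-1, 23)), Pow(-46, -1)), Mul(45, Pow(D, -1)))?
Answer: Rational(20295025, 25921) ≈ 782.96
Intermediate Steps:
Function('g')(l) = Add(-7, l)
V = Rational(158, 161) (V = Add(Mul(Add(37, Mul(-1, 23)), Pow(-46, -1)), Mul(45, Pow(35, -1))) = Add(Mul(Add(37, -23), Rational(-1, 46)), Mul(45, Rational(1, 35))) = Add(Mul(14, Rational(-1, 46)), Rational(9, 7)) = Add(Rational(-7, 23), Rational(9, 7)) = Rational(158, 161) ≈ 0.98137)
Pow(Add(V, Add(37, Function('g')(-3))), 2) = Pow(Add(Rational(158, 161), Add(37, Add(-7, -3))), 2) = Pow(Add(Rational(158, 161), Add(37, -10)), 2) = Pow(Add(Rational(158, 161), 27), 2) = Pow(Rational(4505, 161), 2) = Rational(20295025, 25921)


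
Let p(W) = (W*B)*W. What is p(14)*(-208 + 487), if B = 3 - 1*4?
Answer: -54684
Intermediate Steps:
B = -1 (B = 3 - 4 = -1)
p(W) = -W² (p(W) = (W*(-1))*W = (-W)*W = -W²)
p(14)*(-208 + 487) = (-1*14²)*(-208 + 487) = -1*196*279 = -196*279 = -54684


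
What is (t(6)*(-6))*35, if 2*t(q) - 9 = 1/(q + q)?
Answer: -3815/4 ≈ -953.75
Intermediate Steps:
t(q) = 9/2 + 1/(4*q) (t(q) = 9/2 + 1/(2*(q + q)) = 9/2 + 1/(2*((2*q))) = 9/2 + (1/(2*q))/2 = 9/2 + 1/(4*q))
(t(6)*(-6))*35 = (((¼)*(1 + 18*6)/6)*(-6))*35 = (((¼)*(⅙)*(1 + 108))*(-6))*35 = (((¼)*(⅙)*109)*(-6))*35 = ((109/24)*(-6))*35 = -109/4*35 = -3815/4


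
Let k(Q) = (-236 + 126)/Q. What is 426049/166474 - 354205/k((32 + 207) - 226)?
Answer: 3484563030/83237 ≈ 41863.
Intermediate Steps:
k(Q) = -110/Q
426049/166474 - 354205/k((32 + 207) - 226) = 426049/166474 - 354205/((-110/((32 + 207) - 226))) = 426049*(1/166474) - 354205/((-110/(239 - 226))) = 426049/166474 - 354205/((-110/13)) = 426049/166474 - 354205/((-110*1/13)) = 426049/166474 - 354205/(-110/13) = 426049/166474 - 354205*(-13/110) = 426049/166474 + 920933/22 = 3484563030/83237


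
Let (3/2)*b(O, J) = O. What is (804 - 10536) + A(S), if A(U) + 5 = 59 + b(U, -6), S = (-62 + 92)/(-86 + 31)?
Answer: -106462/11 ≈ -9678.4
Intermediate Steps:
b(O, J) = 2*O/3
S = -6/11 (S = 30/(-55) = 30*(-1/55) = -6/11 ≈ -0.54545)
A(U) = 54 + 2*U/3 (A(U) = -5 + (59 + 2*U/3) = 54 + 2*U/3)
(804 - 10536) + A(S) = (804 - 10536) + (54 + (2/3)*(-6/11)) = -9732 + (54 - 4/11) = -9732 + 590/11 = -106462/11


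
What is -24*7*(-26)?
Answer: 4368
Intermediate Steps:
-24*7*(-26) = -168*(-26) = 4368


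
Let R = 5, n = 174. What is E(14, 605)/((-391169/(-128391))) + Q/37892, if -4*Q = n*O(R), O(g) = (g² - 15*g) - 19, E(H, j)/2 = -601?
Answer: -11693092032381/29644351496 ≈ -394.45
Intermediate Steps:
E(H, j) = -1202 (E(H, j) = 2*(-601) = -1202)
O(g) = -19 + g² - 15*g
Q = 6003/2 (Q = -87*(-19 + 5² - 15*5)/2 = -87*(-19 + 25 - 75)/2 = -87*(-69)/2 = -¼*(-12006) = 6003/2 ≈ 3001.5)
E(14, 605)/((-391169/(-128391))) + Q/37892 = -1202/((-391169/(-128391))) + (6003/2)/37892 = -1202/((-391169*(-1/128391))) + (6003/2)*(1/37892) = -1202/391169/128391 + 6003/75784 = -1202*128391/391169 + 6003/75784 = -154325982/391169 + 6003/75784 = -11693092032381/29644351496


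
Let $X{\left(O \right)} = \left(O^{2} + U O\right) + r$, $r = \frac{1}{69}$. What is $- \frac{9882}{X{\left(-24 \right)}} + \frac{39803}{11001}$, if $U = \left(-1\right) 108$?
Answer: $\frac{1199537321}{2404741593} \approx 0.49882$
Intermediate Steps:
$r = \frac{1}{69} \approx 0.014493$
$U = -108$
$X{\left(O \right)} = \frac{1}{69} + O^{2} - 108 O$ ($X{\left(O \right)} = \left(O^{2} - 108 O\right) + \frac{1}{69} = \frac{1}{69} + O^{2} - 108 O$)
$- \frac{9882}{X{\left(-24 \right)}} + \frac{39803}{11001} = - \frac{9882}{\frac{1}{69} + \left(-24\right)^{2} - -2592} + \frac{39803}{11001} = - \frac{9882}{\frac{1}{69} + 576 + 2592} + 39803 \cdot \frac{1}{11001} = - \frac{9882}{\frac{218593}{69}} + \frac{39803}{11001} = \left(-9882\right) \frac{69}{218593} + \frac{39803}{11001} = - \frac{681858}{218593} + \frac{39803}{11001} = \frac{1199537321}{2404741593}$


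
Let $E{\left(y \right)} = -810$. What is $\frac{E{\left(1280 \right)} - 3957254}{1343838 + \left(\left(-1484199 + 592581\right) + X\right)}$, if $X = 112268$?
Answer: $- \frac{494758}{70561} \approx -7.0118$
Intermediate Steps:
$\frac{E{\left(1280 \right)} - 3957254}{1343838 + \left(\left(-1484199 + 592581\right) + X\right)} = \frac{-810 - 3957254}{1343838 + \left(\left(-1484199 + 592581\right) + 112268\right)} = - \frac{3958064}{1343838 + \left(-891618 + 112268\right)} = - \frac{3958064}{1343838 - 779350} = - \frac{3958064}{564488} = \left(-3958064\right) \frac{1}{564488} = - \frac{494758}{70561}$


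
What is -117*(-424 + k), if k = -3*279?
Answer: 147537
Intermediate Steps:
k = -837
-117*(-424 + k) = -117*(-424 - 837) = -117*(-1261) = 147537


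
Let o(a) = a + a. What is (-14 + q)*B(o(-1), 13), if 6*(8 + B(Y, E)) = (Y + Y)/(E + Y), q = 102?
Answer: -2128/3 ≈ -709.33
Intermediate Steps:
o(a) = 2*a
B(Y, E) = -8 + Y/(3*(E + Y)) (B(Y, E) = -8 + ((Y + Y)/(E + Y))/6 = -8 + ((2*Y)/(E + Y))/6 = -8 + (2*Y/(E + Y))/6 = -8 + Y/(3*(E + Y)))
(-14 + q)*B(o(-1), 13) = (-14 + 102)*((-8*13 - 46*(-1)/3)/(13 + 2*(-1))) = 88*((-104 - 23/3*(-2))/(13 - 2)) = 88*((-104 + 46/3)/11) = 88*((1/11)*(-266/3)) = 88*(-266/33) = -2128/3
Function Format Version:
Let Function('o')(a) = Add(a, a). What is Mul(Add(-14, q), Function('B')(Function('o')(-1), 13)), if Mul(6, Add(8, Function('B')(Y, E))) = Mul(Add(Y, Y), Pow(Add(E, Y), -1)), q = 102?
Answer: Rational(-2128, 3) ≈ -709.33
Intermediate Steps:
Function('o')(a) = Mul(2, a)
Function('B')(Y, E) = Add(-8, Mul(Rational(1, 3), Y, Pow(Add(E, Y), -1))) (Function('B')(Y, E) = Add(-8, Mul(Rational(1, 6), Mul(Add(Y, Y), Pow(Add(E, Y), -1)))) = Add(-8, Mul(Rational(1, 6), Mul(Mul(2, Y), Pow(Add(E, Y), -1)))) = Add(-8, Mul(Rational(1, 6), Mul(2, Y, Pow(Add(E, Y), -1)))) = Add(-8, Mul(Rational(1, 3), Y, Pow(Add(E, Y), -1))))
Mul(Add(-14, q), Function('B')(Function('o')(-1), 13)) = Mul(Add(-14, 102), Mul(Pow(Add(13, Mul(2, -1)), -1), Add(Mul(-8, 13), Mul(Rational(-23, 3), Mul(2, -1))))) = Mul(88, Mul(Pow(Add(13, -2), -1), Add(-104, Mul(Rational(-23, 3), -2)))) = Mul(88, Mul(Pow(11, -1), Add(-104, Rational(46, 3)))) = Mul(88, Mul(Rational(1, 11), Rational(-266, 3))) = Mul(88, Rational(-266, 33)) = Rational(-2128, 3)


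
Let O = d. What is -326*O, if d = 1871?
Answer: -609946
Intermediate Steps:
O = 1871
-326*O = -326*1871 = -609946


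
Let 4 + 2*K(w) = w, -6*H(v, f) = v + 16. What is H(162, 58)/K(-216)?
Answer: 89/330 ≈ 0.26970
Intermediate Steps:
H(v, f) = -8/3 - v/6 (H(v, f) = -(v + 16)/6 = -(16 + v)/6 = -8/3 - v/6)
K(w) = -2 + w/2
H(162, 58)/K(-216) = (-8/3 - 1/6*162)/(-2 + (1/2)*(-216)) = (-8/3 - 27)/(-2 - 108) = -89/3/(-110) = -89/3*(-1/110) = 89/330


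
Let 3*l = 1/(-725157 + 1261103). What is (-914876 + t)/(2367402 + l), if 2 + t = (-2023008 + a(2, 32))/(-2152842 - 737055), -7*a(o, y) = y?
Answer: -9918917774764262804/25666901756739020561 ≈ -0.38645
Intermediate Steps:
a(o, y) = -y/7
t = -26297470/20229279 (t = -2 + (-2023008 - ⅐*32)/(-2152842 - 737055) = -2 + (-2023008 - 32/7)/(-2889897) = -2 - 14161088/7*(-1/2889897) = -2 + 14161088/20229279 = -26297470/20229279 ≈ -1.3000)
l = 1/1607838 (l = 1/(3*(-725157 + 1261103)) = (⅓)/535946 = (⅓)*(1/535946) = 1/1607838 ≈ 6.2195e-7)
(-914876 + t)/(2367402 + l) = (-914876 - 26297470/20229279)/(2367402 + 1/1607838) = -18507308151874/(20229279*3806398896877/1607838) = -18507308151874/20229279*1607838/3806398896877 = -9918917774764262804/25666901756739020561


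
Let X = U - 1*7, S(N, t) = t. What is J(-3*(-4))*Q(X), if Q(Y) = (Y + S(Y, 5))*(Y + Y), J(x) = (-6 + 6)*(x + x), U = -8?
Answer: 0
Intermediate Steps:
J(x) = 0 (J(x) = 0*(2*x) = 0)
X = -15 (X = -8 - 1*7 = -8 - 7 = -15)
Q(Y) = 2*Y*(5 + Y) (Q(Y) = (Y + 5)*(Y + Y) = (5 + Y)*(2*Y) = 2*Y*(5 + Y))
J(-3*(-4))*Q(X) = 0*(2*(-15)*(5 - 15)) = 0*(2*(-15)*(-10)) = 0*300 = 0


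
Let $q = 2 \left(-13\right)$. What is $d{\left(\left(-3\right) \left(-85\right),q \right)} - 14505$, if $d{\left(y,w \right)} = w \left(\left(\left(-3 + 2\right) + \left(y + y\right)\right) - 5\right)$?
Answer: $-27609$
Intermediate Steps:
$q = -26$
$d{\left(y,w \right)} = w \left(-6 + 2 y\right)$ ($d{\left(y,w \right)} = w \left(\left(-1 + 2 y\right) - 5\right) = w \left(-6 + 2 y\right)$)
$d{\left(\left(-3\right) \left(-85\right),q \right)} - 14505 = 2 \left(-26\right) \left(-3 - -255\right) - 14505 = 2 \left(-26\right) \left(-3 + 255\right) - 14505 = 2 \left(-26\right) 252 - 14505 = -13104 - 14505 = -27609$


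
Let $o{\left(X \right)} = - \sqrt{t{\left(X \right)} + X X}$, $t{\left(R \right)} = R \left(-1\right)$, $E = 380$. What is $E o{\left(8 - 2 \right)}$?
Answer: $- 380 \sqrt{30} \approx -2081.3$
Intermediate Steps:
$t{\left(R \right)} = - R$
$o{\left(X \right)} = - \sqrt{X^{2} - X}$ ($o{\left(X \right)} = - \sqrt{- X + X X} = - \sqrt{- X + X^{2}} = - \sqrt{X^{2} - X}$)
$E o{\left(8 - 2 \right)} = 380 \left(- \sqrt{\left(8 - 2\right) \left(-1 + \left(8 - 2\right)\right)}\right) = 380 \left(- \sqrt{6 \left(-1 + 6\right)}\right) = 380 \left(- \sqrt{6 \cdot 5}\right) = 380 \left(- \sqrt{30}\right) = - 380 \sqrt{30}$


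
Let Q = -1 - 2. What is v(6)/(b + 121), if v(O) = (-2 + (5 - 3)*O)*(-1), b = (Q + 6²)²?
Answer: -1/121 ≈ -0.0082645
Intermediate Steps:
Q = -3
b = 1089 (b = (-3 + 6²)² = (-3 + 36)² = 33² = 1089)
v(O) = 2 - 2*O (v(O) = (-2 + 2*O)*(-1) = 2 - 2*O)
v(6)/(b + 121) = (2 - 2*6)/(1089 + 121) = (2 - 12)/1210 = (1/1210)*(-10) = -1/121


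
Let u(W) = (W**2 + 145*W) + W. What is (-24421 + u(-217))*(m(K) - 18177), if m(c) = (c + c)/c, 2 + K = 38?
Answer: 163829450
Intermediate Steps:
K = 36 (K = -2 + 38 = 36)
u(W) = W**2 + 146*W
m(c) = 2 (m(c) = (2*c)/c = 2)
(-24421 + u(-217))*(m(K) - 18177) = (-24421 - 217*(146 - 217))*(2 - 18177) = (-24421 - 217*(-71))*(-18175) = (-24421 + 15407)*(-18175) = -9014*(-18175) = 163829450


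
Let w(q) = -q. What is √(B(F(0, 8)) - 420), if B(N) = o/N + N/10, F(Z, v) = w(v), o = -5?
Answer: 49*I*√70/20 ≈ 20.498*I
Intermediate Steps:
F(Z, v) = -v
B(N) = -5/N + N/10
√(B(F(0, 8)) - 420) = √((-5/((-1*8)) + (-1*8)/10) - 420) = √((-5/(-8) + (⅒)*(-8)) - 420) = √((-5*(-⅛) - ⅘) - 420) = √((5/8 - ⅘) - 420) = √(-7/40 - 420) = √(-16807/40) = 49*I*√70/20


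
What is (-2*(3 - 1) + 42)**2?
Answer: 1444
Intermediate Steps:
(-2*(3 - 1) + 42)**2 = (-2*2 + 42)**2 = (-4 + 42)**2 = 38**2 = 1444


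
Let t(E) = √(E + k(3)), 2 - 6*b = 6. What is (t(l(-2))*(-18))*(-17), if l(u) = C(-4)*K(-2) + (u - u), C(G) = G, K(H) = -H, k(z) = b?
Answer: 102*I*√78 ≈ 900.84*I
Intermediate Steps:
b = -⅔ (b = ⅓ - ⅙*6 = ⅓ - 1 = -⅔ ≈ -0.66667)
k(z) = -⅔
l(u) = -8 (l(u) = -(-4)*(-2) + (u - u) = -4*2 + 0 = -8 + 0 = -8)
t(E) = √(-⅔ + E) (t(E) = √(E - ⅔) = √(-⅔ + E))
(t(l(-2))*(-18))*(-17) = ((√(-6 + 9*(-8))/3)*(-18))*(-17) = ((√(-6 - 72)/3)*(-18))*(-17) = ((√(-78)/3)*(-18))*(-17) = (((I*√78)/3)*(-18))*(-17) = ((I*√78/3)*(-18))*(-17) = -6*I*√78*(-17) = 102*I*√78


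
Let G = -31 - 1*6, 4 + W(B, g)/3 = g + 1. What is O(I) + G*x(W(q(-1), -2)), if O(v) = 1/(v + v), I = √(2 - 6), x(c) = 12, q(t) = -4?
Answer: -444 - I/4 ≈ -444.0 - 0.25*I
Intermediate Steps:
W(B, g) = -9 + 3*g (W(B, g) = -12 + 3*(g + 1) = -12 + 3*(1 + g) = -12 + (3 + 3*g) = -9 + 3*g)
G = -37 (G = -31 - 6 = -37)
I = 2*I (I = √(-4) = 2*I ≈ 2.0*I)
O(v) = 1/(2*v)
O(I) + G*x(W(q(-1), -2)) = 1/(2*((2*I))) - 37*12 = (-I/2)/2 - 444 = -I/4 - 444 = -444 - I/4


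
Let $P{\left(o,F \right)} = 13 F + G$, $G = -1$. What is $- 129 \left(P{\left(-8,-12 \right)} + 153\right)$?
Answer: $516$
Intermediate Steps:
$P{\left(o,F \right)} = -1 + 13 F$ ($P{\left(o,F \right)} = 13 F - 1 = -1 + 13 F$)
$- 129 \left(P{\left(-8,-12 \right)} + 153\right) = - 129 \left(\left(-1 + 13 \left(-12\right)\right) + 153\right) = - 129 \left(\left(-1 - 156\right) + 153\right) = - 129 \left(-157 + 153\right) = \left(-129\right) \left(-4\right) = 516$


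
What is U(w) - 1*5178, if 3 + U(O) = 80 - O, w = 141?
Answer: -5242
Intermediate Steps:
U(O) = 77 - O (U(O) = -3 + (80 - O) = 77 - O)
U(w) - 1*5178 = (77 - 1*141) - 1*5178 = (77 - 141) - 5178 = -64 - 5178 = -5242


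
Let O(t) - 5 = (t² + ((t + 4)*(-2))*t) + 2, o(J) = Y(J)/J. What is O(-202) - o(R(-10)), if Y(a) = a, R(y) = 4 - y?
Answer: -39182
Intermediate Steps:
o(J) = 1 (o(J) = J/J = 1)
O(t) = 7 + t² + t*(-8 - 2*t) (O(t) = 5 + ((t² + ((t + 4)*(-2))*t) + 2) = 5 + ((t² + ((4 + t)*(-2))*t) + 2) = 5 + ((t² + (-8 - 2*t)*t) + 2) = 5 + ((t² + t*(-8 - 2*t)) + 2) = 5 + (2 + t² + t*(-8 - 2*t)) = 7 + t² + t*(-8 - 2*t))
O(-202) - o(R(-10)) = (7 - 1*(-202)² - 8*(-202)) - 1*1 = (7 - 1*40804 + 1616) - 1 = (7 - 40804 + 1616) - 1 = -39181 - 1 = -39182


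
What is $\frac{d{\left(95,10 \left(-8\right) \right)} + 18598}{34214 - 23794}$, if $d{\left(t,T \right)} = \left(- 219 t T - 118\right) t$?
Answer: $\frac{39531347}{2605} \approx 15175.0$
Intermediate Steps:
$d{\left(t,T \right)} = t \left(-118 - 219 T t\right)$ ($d{\left(t,T \right)} = \left(- 219 T t - 118\right) t = \left(-118 - 219 T t\right) t = t \left(-118 - 219 T t\right)$)
$\frac{d{\left(95,10 \left(-8\right) \right)} + 18598}{34214 - 23794} = \frac{\left(-1\right) 95 \left(118 + 219 \cdot 10 \left(-8\right) 95\right) + 18598}{34214 - 23794} = \frac{\left(-1\right) 95 \left(118 + 219 \left(-80\right) 95\right) + 18598}{10420} = \left(\left(-1\right) 95 \left(118 - 1664400\right) + 18598\right) \frac{1}{10420} = \left(\left(-1\right) 95 \left(-1664282\right) + 18598\right) \frac{1}{10420} = \left(158106790 + 18598\right) \frac{1}{10420} = 158125388 \cdot \frac{1}{10420} = \frac{39531347}{2605}$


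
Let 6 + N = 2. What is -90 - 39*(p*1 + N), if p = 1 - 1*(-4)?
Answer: -129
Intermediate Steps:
N = -4 (N = -6 + 2 = -4)
p = 5 (p = 1 + 4 = 5)
-90 - 39*(p*1 + N) = -90 - 39*(5*1 - 4) = -90 - 39*(5 - 4) = -90 - 39*1 = -90 - 39 = -129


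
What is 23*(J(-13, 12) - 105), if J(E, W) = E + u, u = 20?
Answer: -2254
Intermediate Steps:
J(E, W) = 20 + E (J(E, W) = E + 20 = 20 + E)
23*(J(-13, 12) - 105) = 23*((20 - 13) - 105) = 23*(7 - 105) = 23*(-98) = -2254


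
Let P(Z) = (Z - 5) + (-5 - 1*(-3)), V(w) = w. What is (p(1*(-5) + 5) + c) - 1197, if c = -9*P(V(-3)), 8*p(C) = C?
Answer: -1107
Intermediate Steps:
P(Z) = -7 + Z (P(Z) = (-5 + Z) + (-5 + 3) = (-5 + Z) - 2 = -7 + Z)
p(C) = C/8
c = 90 (c = -9*(-7 - 3) = -9*(-10) = 90)
(p(1*(-5) + 5) + c) - 1197 = ((1*(-5) + 5)/8 + 90) - 1197 = ((-5 + 5)/8 + 90) - 1197 = ((⅛)*0 + 90) - 1197 = (0 + 90) - 1197 = 90 - 1197 = -1107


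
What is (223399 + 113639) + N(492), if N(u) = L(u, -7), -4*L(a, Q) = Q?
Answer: 1348159/4 ≈ 3.3704e+5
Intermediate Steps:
L(a, Q) = -Q/4
N(u) = 7/4 (N(u) = -1/4*(-7) = 7/4)
(223399 + 113639) + N(492) = (223399 + 113639) + 7/4 = 337038 + 7/4 = 1348159/4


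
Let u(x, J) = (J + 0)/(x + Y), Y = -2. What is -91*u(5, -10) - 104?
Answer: 598/3 ≈ 199.33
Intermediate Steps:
u(x, J) = J/(-2 + x) (u(x, J) = (J + 0)/(x - 2) = J/(-2 + x))
-91*u(5, -10) - 104 = -(-910)/(-2 + 5) - 104 = -(-910)/3 - 104 = -91*(-10/3) - 104 = 910/3 - 104 = 598/3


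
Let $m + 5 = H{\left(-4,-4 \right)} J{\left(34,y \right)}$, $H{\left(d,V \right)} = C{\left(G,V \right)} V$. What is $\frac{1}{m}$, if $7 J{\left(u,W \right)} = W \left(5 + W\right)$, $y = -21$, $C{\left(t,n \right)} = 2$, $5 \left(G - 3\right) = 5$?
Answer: $- \frac{1}{389} \approx -0.0025707$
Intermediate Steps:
$G = 4$ ($G = 3 + \frac{1}{5} \cdot 5 = 3 + 1 = 4$)
$J{\left(u,W \right)} = \frac{W \left(5 + W\right)}{7}$
$H{\left(d,V \right)} = 2 V$
$m = -389$ ($m = -5 + 2 \left(-4\right) \frac{1}{7} \left(-21\right) \left(5 - 21\right) = -5 - 8 \cdot \frac{1}{7} \left(-21\right) \left(-16\right) = -5 - 384 = -389$)
$\frac{1}{m} = \frac{1}{-389} = - \frac{1}{389}$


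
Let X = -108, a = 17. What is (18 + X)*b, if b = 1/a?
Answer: -90/17 ≈ -5.2941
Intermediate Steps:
b = 1/17 ≈ 0.058824
(18 + X)*b = (18 - 108)*(1/17) = -90*1/17 = -90/17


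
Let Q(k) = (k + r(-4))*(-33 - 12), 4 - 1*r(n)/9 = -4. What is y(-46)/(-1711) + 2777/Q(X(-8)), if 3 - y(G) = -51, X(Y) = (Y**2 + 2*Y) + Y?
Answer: -5023607/8623440 ≈ -0.58255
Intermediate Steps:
X(Y) = Y**2 + 3*Y
r(n) = 72 (r(n) = 36 - 9*(-4) = 36 + 36 = 72)
y(G) = 54 (y(G) = 3 - 1*(-51) = 3 + 51 = 54)
Q(k) = -3240 - 45*k (Q(k) = (k + 72)*(-33 - 12) = (72 + k)*(-45) = -3240 - 45*k)
y(-46)/(-1711) + 2777/Q(X(-8)) = 54/(-1711) + 2777/(-3240 - (-360)*(3 - 8)) = 54*(-1/1711) + 2777/(-3240 - (-360)*(-5)) = -54/1711 + 2777/(-3240 - 45*40) = -54/1711 + 2777/(-3240 - 1800) = -54/1711 + 2777/(-5040) = -54/1711 + 2777*(-1/5040) = -54/1711 - 2777/5040 = -5023607/8623440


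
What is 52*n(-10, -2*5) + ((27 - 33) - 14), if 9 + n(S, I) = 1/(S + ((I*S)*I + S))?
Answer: -124453/255 ≈ -488.05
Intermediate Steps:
n(S, I) = -9 + 1/(2*S + S*I**2) (n(S, I) = -9 + 1/(S + ((I*S)*I + S)) = -9 + 1/(S + (S*I**2 + S)) = -9 + 1/(S + (S + S*I**2)) = -9 + 1/(2*S + S*I**2))
52*n(-10, -2*5) + ((27 - 33) - 14) = 52*((1 - 18*(-10) - 9*(-10)*(-2*5)**2)/((-10)*(2 + (-2*5)**2))) + ((27 - 33) - 14) = 52*(-(1 + 180 - 9*(-10)*(-10)**2)/(10*(2 + (-10)**2))) + (-6 - 14) = 52*(-(1 + 180 - 9*(-10)*100)/(10*(2 + 100))) - 20 = 52*(-1/10*(1 + 180 + 9000)/102) - 20 = 52*(-1/10*1/102*9181) - 20 = 52*(-9181/1020) - 20 = -119353/255 - 20 = -124453/255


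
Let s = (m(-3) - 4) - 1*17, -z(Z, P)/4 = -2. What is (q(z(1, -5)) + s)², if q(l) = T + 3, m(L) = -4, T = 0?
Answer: 484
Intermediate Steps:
z(Z, P) = 8 (z(Z, P) = -4*(-2) = 8)
s = -25 (s = (-4 - 4) - 1*17 = -8 - 17 = -25)
q(l) = 3 (q(l) = 0 + 3 = 3)
(q(z(1, -5)) + s)² = (3 - 25)² = (-22)² = 484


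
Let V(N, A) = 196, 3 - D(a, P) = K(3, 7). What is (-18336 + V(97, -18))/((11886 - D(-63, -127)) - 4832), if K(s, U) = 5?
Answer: -4535/1764 ≈ -2.5709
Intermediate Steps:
D(a, P) = -2 (D(a, P) = 3 - 1*5 = 3 - 5 = -2)
(-18336 + V(97, -18))/((11886 - D(-63, -127)) - 4832) = (-18336 + 196)/((11886 - 1*(-2)) - 4832) = -18140/((11886 + 2) - 4832) = -18140/(11888 - 4832) = -18140/7056 = -18140*1/7056 = -4535/1764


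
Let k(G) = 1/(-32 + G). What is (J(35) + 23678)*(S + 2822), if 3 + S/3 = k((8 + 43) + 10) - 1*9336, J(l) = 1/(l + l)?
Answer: -605513597286/1015 ≈ -5.9656e+8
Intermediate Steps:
J(l) = 1/(2*l)
S = -812490/29 (S = -9 + 3*(1/(-32 + ((8 + 43) + 10)) - 1*9336) = -9 + 3*(1/(-32 + (51 + 10)) - 9336) = -9 + 3*(1/(-32 + 61) - 9336) = -9 + 3*(1/29 - 9336) = -9 + 3*(-270743/29) = -9 - 812229/29 = -812490/29 ≈ -28017.)
(J(35) + 23678)*(S + 2822) = ((½)/35 + 23678)*(-812490/29 + 2822) = ((½)*(1/35) + 23678)*(-730652/29) = (1/70 + 23678)*(-730652/29) = (1657461/70)*(-730652/29) = -605513597286/1015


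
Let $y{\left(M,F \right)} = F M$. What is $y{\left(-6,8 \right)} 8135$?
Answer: $-390480$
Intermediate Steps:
$y{\left(-6,8 \right)} 8135 = 8 \left(-6\right) 8135 = \left(-48\right) 8135 = -390480$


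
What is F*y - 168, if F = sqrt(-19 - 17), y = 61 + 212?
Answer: -168 + 1638*I ≈ -168.0 + 1638.0*I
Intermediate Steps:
y = 273
F = 6*I (F = sqrt(-36) = 6*I ≈ 6.0*I)
F*y - 168 = (6*I)*273 - 168 = 1638*I - 168 = -168 + 1638*I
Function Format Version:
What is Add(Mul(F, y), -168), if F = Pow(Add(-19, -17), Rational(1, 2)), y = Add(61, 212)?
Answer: Add(-168, Mul(1638, I)) ≈ Add(-168.00, Mul(1638.0, I))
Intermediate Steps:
y = 273
F = Mul(6, I) (F = Pow(-36, Rational(1, 2)) = Mul(6, I) ≈ Mul(6.0000, I))
Add(Mul(F, y), -168) = Add(Mul(Mul(6, I), 273), -168) = Add(Mul(1638, I), -168) = Add(-168, Mul(1638, I))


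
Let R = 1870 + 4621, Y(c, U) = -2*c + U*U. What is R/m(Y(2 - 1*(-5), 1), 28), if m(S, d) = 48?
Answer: 6491/48 ≈ 135.23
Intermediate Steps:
Y(c, U) = U**2 - 2*c (Y(c, U) = -2*c + U**2 = U**2 - 2*c)
R = 6491
R/m(Y(2 - 1*(-5), 1), 28) = 6491/48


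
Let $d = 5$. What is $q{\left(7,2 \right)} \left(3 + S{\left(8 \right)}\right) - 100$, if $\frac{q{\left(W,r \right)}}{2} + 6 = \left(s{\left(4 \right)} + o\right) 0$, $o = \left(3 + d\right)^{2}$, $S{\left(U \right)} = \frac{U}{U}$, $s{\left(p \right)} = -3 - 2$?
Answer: $-148$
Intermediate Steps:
$s{\left(p \right)} = -5$
$S{\left(U \right)} = 1$
$o = 64$ ($o = \left(3 + 5\right)^{2} = 8^{2} = 64$)
$q{\left(W,r \right)} = -12$ ($q{\left(W,r \right)} = -12 + 2 \left(-5 + 64\right) 0 = -12 + 2 \cdot 59 \cdot 0 = -12 + 2 \cdot 0 = -12 + 0 = -12$)
$q{\left(7,2 \right)} \left(3 + S{\left(8 \right)}\right) - 100 = - 12 \left(3 + 1\right) - 100 = \left(-12\right) 4 - 100 = -48 - 100 = -148$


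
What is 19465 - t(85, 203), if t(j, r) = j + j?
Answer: 19295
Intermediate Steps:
t(j, r) = 2*j
19465 - t(85, 203) = 19465 - 2*85 = 19465 - 1*170 = 19465 - 170 = 19295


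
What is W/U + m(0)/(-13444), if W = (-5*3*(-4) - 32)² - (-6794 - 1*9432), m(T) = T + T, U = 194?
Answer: 8505/97 ≈ 87.680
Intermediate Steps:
m(T) = 2*T
W = 17010 (W = (-15*(-4) - 32)² - (-6794 - 9432) = (60 - 32)² - 1*(-16226) = 28² + 16226 = 784 + 16226 = 17010)
W/U + m(0)/(-13444) = 17010/194 + (2*0)/(-13444) = 17010*(1/194) + 0*(-1/13444) = 8505/97 + 0 = 8505/97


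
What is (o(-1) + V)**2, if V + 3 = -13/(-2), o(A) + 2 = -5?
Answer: 49/4 ≈ 12.250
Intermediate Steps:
o(A) = -7 (o(A) = -2 - 5 = -7)
V = 7/2 (V = -3 - 13/(-2) = -3 - 13*(-1/2) = -3 + 13/2 = 7/2 ≈ 3.5000)
(o(-1) + V)**2 = (-7 + 7/2)**2 = (-7/2)**2 = 49/4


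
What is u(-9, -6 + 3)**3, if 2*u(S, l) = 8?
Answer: 64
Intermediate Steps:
u(S, l) = 4 (u(S, l) = (1/2)*8 = 4)
u(-9, -6 + 3)**3 = 4**3 = 64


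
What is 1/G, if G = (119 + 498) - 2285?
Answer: -1/1668 ≈ -0.00059952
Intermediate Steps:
G = -1668 (G = 617 - 2285 = -1668)
1/G = 1/(-1668) = -1/1668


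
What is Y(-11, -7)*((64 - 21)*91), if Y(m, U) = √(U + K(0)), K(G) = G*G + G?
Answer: 3913*I*√7 ≈ 10353.0*I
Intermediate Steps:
K(G) = G + G² (K(G) = G² + G = G + G²)
Y(m, U) = √U (Y(m, U) = √(U + 0*(1 + 0)) = √(U + 0*1) = √(U + 0) = √U)
Y(-11, -7)*((64 - 21)*91) = √(-7)*((64 - 21)*91) = (I*√7)*(43*91) = (I*√7)*3913 = 3913*I*√7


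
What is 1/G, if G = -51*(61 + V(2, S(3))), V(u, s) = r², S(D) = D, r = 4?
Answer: -1/3927 ≈ -0.00025465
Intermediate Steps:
V(u, s) = 16 (V(u, s) = 4² = 16)
G = -3927 (G = -51*(61 + 16) = -51*77 = -3927)
1/G = 1/(-3927) = -1/3927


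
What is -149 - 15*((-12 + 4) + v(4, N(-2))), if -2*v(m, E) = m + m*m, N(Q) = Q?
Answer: 121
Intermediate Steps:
v(m, E) = -m/2 - m²/2 (v(m, E) = -(m + m*m)/2 = -(m + m²)/2 = -m/2 - m²/2)
-149 - 15*((-12 + 4) + v(4, N(-2))) = -149 - 15*((-12 + 4) - ½*4*(1 + 4)) = -149 - 15*(-8 - ½*4*5) = -149 - 15*(-8 - 10) = -149 - 15*(-18) = -149 + 270 = 121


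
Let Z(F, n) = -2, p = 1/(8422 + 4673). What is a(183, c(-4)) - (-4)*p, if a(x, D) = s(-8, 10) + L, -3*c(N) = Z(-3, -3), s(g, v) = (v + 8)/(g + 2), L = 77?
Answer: 969034/13095 ≈ 74.000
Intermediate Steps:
p = 1/13095 ≈ 7.6365e-5
s(g, v) = (8 + v)/(2 + g)
c(N) = 2/3 (c(N) = -1/3*(-2) = 2/3)
a(x, D) = 74 (a(x, D) = (8 + 10)/(2 - 8) + 77 = 18/(-6) + 77 = -1/6*18 + 77 = -3 + 77 = 74)
a(183, c(-4)) - (-4)*p = 74 - (-4)/13095 = 74 - 1*(-4/13095) = 74 + 4/13095 = 969034/13095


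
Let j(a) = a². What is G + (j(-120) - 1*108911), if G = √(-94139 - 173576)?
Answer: -94511 + I*√267715 ≈ -94511.0 + 517.41*I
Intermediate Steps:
G = I*√267715 (G = √(-267715) = I*√267715 ≈ 517.41*I)
G + (j(-120) - 1*108911) = I*√267715 + ((-120)² - 1*108911) = I*√267715 + (14400 - 108911) = I*√267715 - 94511 = -94511 + I*√267715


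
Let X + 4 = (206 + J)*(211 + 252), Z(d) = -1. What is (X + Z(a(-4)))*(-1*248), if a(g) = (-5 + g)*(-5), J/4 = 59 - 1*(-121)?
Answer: -106325784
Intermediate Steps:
J = 720 (J = 4*(59 - 1*(-121)) = 4*(59 + 121) = 4*180 = 720)
a(g) = 25 - 5*g
X = 428734 (X = -4 + (206 + 720)*(211 + 252) = -4 + 926*463 = -4 + 428738 = 428734)
(X + Z(a(-4)))*(-1*248) = (428734 - 1)*(-1*248) = 428733*(-248) = -106325784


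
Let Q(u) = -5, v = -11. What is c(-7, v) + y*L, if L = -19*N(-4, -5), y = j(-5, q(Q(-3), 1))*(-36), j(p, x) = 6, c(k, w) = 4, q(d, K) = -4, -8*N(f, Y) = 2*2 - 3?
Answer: -509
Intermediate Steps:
N(f, Y) = -⅛ (N(f, Y) = -(2*2 - 3)/8 = -(4 - 3)/8 = -⅛*1 = -⅛)
y = -216 (y = 6*(-36) = -216)
L = 19/8 (L = -19*(-⅛) = 19/8 ≈ 2.3750)
c(-7, v) + y*L = 4 - 216*19/8 = 4 - 513 = -509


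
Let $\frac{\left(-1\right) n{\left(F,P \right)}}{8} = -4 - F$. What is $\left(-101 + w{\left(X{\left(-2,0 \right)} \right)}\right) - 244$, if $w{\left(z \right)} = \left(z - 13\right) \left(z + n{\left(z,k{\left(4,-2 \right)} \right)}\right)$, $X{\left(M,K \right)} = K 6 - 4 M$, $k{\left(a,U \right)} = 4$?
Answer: $-865$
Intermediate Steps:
$n{\left(F,P \right)} = 32 + 8 F$ ($n{\left(F,P \right)} = - 8 \left(-4 - F\right) = 32 + 8 F$)
$X{\left(M,K \right)} = - 4 M + 6 K$ ($X{\left(M,K \right)} = 6 K - 4 M = - 4 M + 6 K$)
$w{\left(z \right)} = \left(-13 + z\right) \left(32 + 9 z\right)$ ($w{\left(z \right)} = \left(z - 13\right) \left(z + \left(32 + 8 z\right)\right) = \left(-13 + z\right) \left(32 + 9 z\right)$)
$\left(-101 + w{\left(X{\left(-2,0 \right)} \right)}\right) - 244 = \left(-101 - \left(416 - 9 \left(\left(-4\right) \left(-2\right) + 6 \cdot 0\right)^{2} + 85 \left(\left(-4\right) \left(-2\right) + 6 \cdot 0\right)\right)\right) - 244 = \left(-101 - \left(416 - 9 \left(8 + 0\right)^{2} + 85 \left(8 + 0\right)\right)\right) - 244 = \left(-101 - \left(1096 - 576\right)\right) - 244 = \left(-101 - 520\right) - 244 = -621 - 244 = -865$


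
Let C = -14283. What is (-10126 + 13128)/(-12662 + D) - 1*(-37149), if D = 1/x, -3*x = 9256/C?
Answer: 4352223601315/117156623 ≈ 37149.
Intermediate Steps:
x = 9256/42849 (x = -9256/(3*(-14283)) = -9256*(-1)/(3*14283) = -⅓*(-9256/14283) = 9256/42849 ≈ 0.21601)
D = 42849/9256 (D = 1/(9256/42849) = 42849/9256 ≈ 4.6293)
(-10126 + 13128)/(-12662 + D) - 1*(-37149) = (-10126 + 13128)/(-12662 + 42849/9256) - 1*(-37149) = 3002/(-117156623/9256) + 37149 = 3002*(-9256/117156623) + 37149 = -27786512/117156623 + 37149 = 4352223601315/117156623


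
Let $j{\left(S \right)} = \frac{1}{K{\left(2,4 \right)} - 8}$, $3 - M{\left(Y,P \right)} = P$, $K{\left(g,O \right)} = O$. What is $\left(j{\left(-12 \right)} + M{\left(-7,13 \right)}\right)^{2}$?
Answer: $\frac{1681}{16} \approx 105.06$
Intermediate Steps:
$M{\left(Y,P \right)} = 3 - P$
$j{\left(S \right)} = - \frac{1}{4}$ ($j{\left(S \right)} = \frac{1}{4 - 8} = \frac{1}{-4} = - \frac{1}{4}$)
$\left(j{\left(-12 \right)} + M{\left(-7,13 \right)}\right)^{2} = \left(- \frac{1}{4} + \left(3 - 13\right)\right)^{2} = \left(- \frac{1}{4} - 10\right)^{2} = \left(- \frac{41}{4}\right)^{2} = \frac{1681}{16}$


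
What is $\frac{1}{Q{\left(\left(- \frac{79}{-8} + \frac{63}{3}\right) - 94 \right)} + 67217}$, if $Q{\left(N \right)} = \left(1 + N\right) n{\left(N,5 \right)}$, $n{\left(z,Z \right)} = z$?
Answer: $\frac{64}{4552873} \approx 1.4057 \cdot 10^{-5}$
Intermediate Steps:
$Q{\left(N \right)} = N \left(1 + N\right)$ ($Q{\left(N \right)} = \left(1 + N\right) N = N \left(1 + N\right)$)
$\frac{1}{Q{\left(\left(- \frac{79}{-8} + \frac{63}{3}\right) - 94 \right)} + 67217} = \frac{1}{\left(\left(- \frac{79}{-8} + \frac{63}{3}\right) - 94\right) \left(1 + \left(\left(- \frac{79}{-8} + \frac{63}{3}\right) - 94\right)\right) + 67217} = \frac{1}{\left(\left(\left(-79\right) \left(- \frac{1}{8}\right) + 63 \cdot \frac{1}{3}\right) - 94\right) \left(1 + \left(\left(\left(-79\right) \left(- \frac{1}{8}\right) + 63 \cdot \frac{1}{3}\right) - 94\right)\right) + 67217} = \frac{1}{\left(\left(\frac{79}{8} + 21\right) - 94\right) \left(1 + \left(\left(\frac{79}{8} + 21\right) - 94\right)\right) + 67217} = \frac{1}{\left(\frac{247}{8} - 94\right) \left(1 + \left(\frac{247}{8} - 94\right)\right) + 67217} = \frac{1}{- \frac{505 \left(1 - \frac{505}{8}\right)}{8} + 67217} = \frac{1}{\left(- \frac{505}{8}\right) \left(- \frac{497}{8}\right) + 67217} = \frac{1}{\frac{250985}{64} + 67217} = \frac{1}{\frac{4552873}{64}} = \frac{64}{4552873}$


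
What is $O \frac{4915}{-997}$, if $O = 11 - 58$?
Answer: $\frac{231005}{997} \approx 231.7$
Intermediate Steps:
$O = -47$
$O \frac{4915}{-997} = - 47 \frac{4915}{-997} = - 47 \cdot 4915 \left(- \frac{1}{997}\right) = \left(-47\right) \left(- \frac{4915}{997}\right) = \frac{231005}{997}$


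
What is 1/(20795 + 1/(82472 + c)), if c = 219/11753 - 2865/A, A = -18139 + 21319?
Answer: 2814904189/58535932644387 ≈ 4.8088e-5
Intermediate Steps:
A = 3180
c = -30115/34132 (c = 219/11753 - 2865/3180 = 219*(1/11753) - 2865*1/3180 = 3/161 - 191/212 = -30115/34132 ≈ -0.88231)
1/(20795 + 1/(82472 + c)) = 1/(20795 + 1/(82472 - 30115/34132)) = 1/(20795 + 1/(2814904189/34132)) = 1/(20795 + 34132/2814904189) = 1/(58535932644387/2814904189) = 2814904189/58535932644387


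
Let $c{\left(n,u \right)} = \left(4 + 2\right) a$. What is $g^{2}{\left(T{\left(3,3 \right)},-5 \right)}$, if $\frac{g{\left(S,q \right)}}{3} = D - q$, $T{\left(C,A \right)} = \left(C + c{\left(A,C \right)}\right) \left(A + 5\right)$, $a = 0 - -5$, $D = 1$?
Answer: $324$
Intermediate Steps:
$a = 5$ ($a = 0 + 5 = 5$)
$c{\left(n,u \right)} = 30$ ($c{\left(n,u \right)} = \left(4 + 2\right) 5 = 6 \cdot 5 = 30$)
$T{\left(C,A \right)} = \left(5 + A\right) \left(30 + C\right)$ ($T{\left(C,A \right)} = \left(C + 30\right) \left(A + 5\right) = \left(30 + C\right) \left(5 + A\right) = \left(5 + A\right) \left(30 + C\right)$)
$g{\left(S,q \right)} = 3 - 3 q$ ($g{\left(S,q \right)} = 3 \left(1 - q\right) = 3 - 3 q$)
$g^{2}{\left(T{\left(3,3 \right)},-5 \right)} = \left(3 - -15\right)^{2} = \left(3 + 15\right)^{2} = 18^{2} = 324$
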